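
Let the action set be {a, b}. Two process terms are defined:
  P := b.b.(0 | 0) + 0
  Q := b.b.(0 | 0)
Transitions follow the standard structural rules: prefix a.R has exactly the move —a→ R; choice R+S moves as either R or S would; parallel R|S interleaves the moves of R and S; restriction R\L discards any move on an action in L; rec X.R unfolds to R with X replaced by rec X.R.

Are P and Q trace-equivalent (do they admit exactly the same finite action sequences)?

Reachable graph of P (3 states):
  s0 = b.b.(0 | 0) + 0 ⊢ -b-> s1
  s1 = b.(0 | 0) ⊢ -b-> s2
  s2 = 0 | 0 ⊢ stopped
Reachable graph of Q (3 states):
  t0 = b.b.(0 | 0) ⊢ -b-> t1
  t1 = b.(0 | 0) ⊢ -b-> t2
  t2 = 0 | 0 ⊢ stopped
Partition-refinement fixed point:
  B0 = {s0, t0}
  B1 = {s1, t1}
  B2 = {s2, t2}
s0 ∈ B0, t0 ∈ B0 → same block
Bisimilar ⇒ trace-equivalent.

traces(P) = traces(Q)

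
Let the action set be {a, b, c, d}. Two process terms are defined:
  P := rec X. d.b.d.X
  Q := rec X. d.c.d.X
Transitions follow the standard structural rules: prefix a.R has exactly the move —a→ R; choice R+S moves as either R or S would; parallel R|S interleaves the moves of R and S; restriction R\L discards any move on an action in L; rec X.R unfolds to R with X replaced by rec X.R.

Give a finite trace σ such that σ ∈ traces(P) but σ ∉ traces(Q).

db

Reachable graph of P (3 states):
  p0 = rec X. d.b.d.X | —d→ p1
  p1 = b.d.(rec X. d.b.d.X) | —b→ p2
  p2 = d.(rec X. d.b.d.X) | —d→ p0
Reachable graph of Q (3 states):
  q0 = rec X. d.c.d.X | —d→ q1
  q1 = c.d.(rec X. d.c.d.X) | —c→ q2
  q2 = d.(rec X. d.c.d.X) | —d→ q0
Run σ = ⟨db⟩ on P: start {p0}
  step 1 (d): {p1}
  step 2 (b): {p2}
  ✓ P
Run σ = ⟨db⟩ on Q: start {q0}
  step 1 (d): {q1}
  step 2 (b): ∅ (Q stuck)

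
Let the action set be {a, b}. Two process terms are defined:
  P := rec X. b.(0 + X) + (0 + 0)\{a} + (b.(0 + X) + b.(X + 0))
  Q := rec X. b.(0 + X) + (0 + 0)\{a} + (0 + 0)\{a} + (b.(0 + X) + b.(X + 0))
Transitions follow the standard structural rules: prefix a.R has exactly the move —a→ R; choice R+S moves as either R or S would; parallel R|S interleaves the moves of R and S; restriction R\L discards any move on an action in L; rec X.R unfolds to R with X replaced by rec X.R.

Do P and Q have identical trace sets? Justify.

traces(P) = traces(Q)

Reachable graph of P (3 states):
  s0 = rec X. b.(0 + X) + (0 + 0)\{a} + (b.(0 + X) + b.(X + 0)) | -b-> s1, -b-> s2
  s1 = (rec X. b.(0 + X) + (0 + 0)\{a} + (b.(0 + X) + b.(X + 0))) + 0 | -b-> s1, -b-> s2
  s2 = 0 + (rec X. b.(0 + X) + (0 + 0)\{a} + (b.(0 + X) + b.(X + 0))) | -b-> s1, -b-> s2
Reachable graph of Q (3 states):
  t0 = rec X. b.(0 + X) + (0 + 0)\{a} + (0 + 0)\{a} + (b.(0 + X) + b.(X + 0)) | -b-> t1, -b-> t2
  t1 = (rec X. b.(0 + X) + (0 + 0)\{a} + (0 + 0)\{a} + (b.(0 + X) + b.(X + 0))) + 0 | -b-> t1, -b-> t2
  t2 = 0 + (rec X. b.(0 + X) + (0 + 0)\{a} + (0 + 0)\{a} + (b.(0 + X) + b.(X + 0))) | -b-> t1, -b-> t2
Bisimilarity quotient blocks:
  B0 = {s0, s1, s2, t0, t1, t2}
s0 ∈ B0, t0 ∈ B0 → same block
Bisimilar ⇒ trace-equivalent.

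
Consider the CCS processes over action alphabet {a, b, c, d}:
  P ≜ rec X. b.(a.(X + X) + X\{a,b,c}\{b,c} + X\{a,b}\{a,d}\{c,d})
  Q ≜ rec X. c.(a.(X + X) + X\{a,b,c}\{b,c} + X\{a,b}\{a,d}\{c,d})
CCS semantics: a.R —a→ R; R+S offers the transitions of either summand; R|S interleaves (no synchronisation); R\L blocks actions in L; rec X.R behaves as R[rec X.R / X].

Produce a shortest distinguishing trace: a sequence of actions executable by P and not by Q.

Reachable graph of P (3 states):
  p0 = rec X. b.(a.(X + X) + X\{a,b,c}\{b,c} + X\{a,b}\{a,d}\{c,d}) ⊢ =b=> p1
  p1 = a.((rec X. b.(a.(X + X) + X\{a,b,c}\{b,c} + X\{a,b}\{a,d}\{c,d})) + (rec X. b.(a.(X + X) + X\{a,b,c}\{b,c} + X\{a,b}\{a,d}\{c,d}))) + (rec X. b.(a.(X + X) + X\{a,b,c}\{b,c} + X\{a,b}\{a,d}\{c,d}))\{a,b,c}\{b,c} + (rec X. b.(a.(X + X) + X\{a,b,c}\{b,c} + X\{a,b}\{a,d}\{c,d}))\{a,b}\{a,d}\{c,d} ⊢ =a=> p2
  p2 = (rec X. b.(a.(X + X) + X\{a,b,c}\{b,c} + X\{a,b}\{a,d}\{c,d})) + (rec X. b.(a.(X + X) + X\{a,b,c}\{b,c} + X\{a,b}\{a,d}\{c,d})) ⊢ =b=> p1
Reachable graph of Q (3 states):
  q0 = rec X. c.(a.(X + X) + X\{a,b,c}\{b,c} + X\{a,b}\{a,d}\{c,d}) ⊢ =c=> q1
  q1 = a.((rec X. c.(a.(X + X) + X\{a,b,c}\{b,c} + X\{a,b}\{a,d}\{c,d})) + (rec X. c.(a.(X + X) + X\{a,b,c}\{b,c} + X\{a,b}\{a,d}\{c,d}))) + (rec X. c.(a.(X + X) + X\{a,b,c}\{b,c} + X\{a,b}\{a,d}\{c,d}))\{a,b,c}\{b,c} + (rec X. c.(a.(X + X) + X\{a,b,c}\{b,c} + X\{a,b}\{a,d}\{c,d}))\{a,b}\{a,d}\{c,d} ⊢ =a=> q2
  q2 = (rec X. c.(a.(X + X) + X\{a,b,c}\{b,c} + X\{a,b}\{a,d}\{c,d})) + (rec X. c.(a.(X + X) + X\{a,b,c}\{b,c} + X\{a,b}\{a,d}\{c,d})) ⊢ =c=> q1
Run σ = ⟨b⟩ on P: start {p0}
  after b @ step 1: {p1}
  P completes σ.
Run σ = ⟨b⟩ on Q: start {q0}
  after b @ step 1: ∅  — Q cannot continue

b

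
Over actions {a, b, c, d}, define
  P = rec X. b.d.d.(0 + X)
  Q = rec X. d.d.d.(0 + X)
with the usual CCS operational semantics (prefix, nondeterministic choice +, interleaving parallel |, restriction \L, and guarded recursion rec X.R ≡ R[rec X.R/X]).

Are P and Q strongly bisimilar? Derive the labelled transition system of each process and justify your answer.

NO

LTS(P): 4 reachable states
  p0 = rec X. b.d.d.(0 + X) | -b-> p1
  p1 = d.d.(0 + (rec X. b.d.d.(0 + X))) | -d-> p2
  p2 = d.(0 + (rec X. b.d.d.(0 + X))) | -d-> p3
  p3 = 0 + (rec X. b.d.d.(0 + X)) | -b-> p1
LTS(Q): 4 reachable states
  q0 = rec X. d.d.d.(0 + X) | -d-> q1
  q1 = d.d.(0 + (rec X. d.d.d.(0 + X))) | -d-> q2
  q2 = d.(0 + (rec X. d.d.d.(0 + X))) | -d-> q3
  q3 = 0 + (rec X. d.d.d.(0 + X)) | -d-> q1
Bisimilarity quotient blocks:
  B0 = {p0, p3}
  B1 = {p1}
  B2 = {p2}
  B3 = {q0, q1, q2, q3}
p0 ∈ B0, q0 ∈ B3 → different blocks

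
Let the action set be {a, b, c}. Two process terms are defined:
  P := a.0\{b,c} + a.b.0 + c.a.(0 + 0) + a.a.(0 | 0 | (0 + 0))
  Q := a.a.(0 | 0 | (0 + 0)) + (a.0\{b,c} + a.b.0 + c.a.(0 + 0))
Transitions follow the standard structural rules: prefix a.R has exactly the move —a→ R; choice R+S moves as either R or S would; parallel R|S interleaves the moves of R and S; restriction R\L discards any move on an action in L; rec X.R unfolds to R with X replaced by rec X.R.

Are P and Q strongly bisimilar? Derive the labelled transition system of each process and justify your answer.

P's transition system — 8 states:
  u0 = a.0\{b,c} + a.b.0 + c.a.(0 + 0) + a.a.(0 | 0 | (0 + 0)) has moves —a→ u1, —a→ u2, —a→ u3, —c→ u4
  u1 = 0\{b,c} has moves deadlocked
  u2 = a.(0 | 0 | (0 + 0)) has moves —a→ u5
  u3 = b.0 has moves —b→ u6
  u4 = a.(0 + 0) has moves —a→ u7
  u5 = 0 | 0 | (0 + 0) has moves deadlocked
  u6 = 0 has moves deadlocked
  u7 = 0 + 0 has moves deadlocked
Q's transition system — 8 states:
  v0 = a.a.(0 | 0 | (0 + 0)) + (a.0\{b,c} + a.b.0 + c.a.(0 + 0)) has moves —a→ v1, —a→ v2, —a→ v3, —c→ v4
  v1 = 0\{b,c} has moves deadlocked
  v2 = a.(0 | 0 | (0 + 0)) has moves —a→ v5
  v3 = b.0 has moves —b→ v6
  v4 = a.(0 + 0) has moves —a→ v7
  v5 = 0 | 0 | (0 + 0) has moves deadlocked
  v6 = 0 has moves deadlocked
  v7 = 0 + 0 has moves deadlocked
Partition-refinement fixed point:
  B0 = {u0, v0}
  B1 = {u2, u4, v2, v4}
  B2 = {u1, u5, u6, u7, v1, v5, v6, v7}
  B3 = {u3, v3}
u0 ∈ B0, v0 ∈ B0 → same block

bisimilar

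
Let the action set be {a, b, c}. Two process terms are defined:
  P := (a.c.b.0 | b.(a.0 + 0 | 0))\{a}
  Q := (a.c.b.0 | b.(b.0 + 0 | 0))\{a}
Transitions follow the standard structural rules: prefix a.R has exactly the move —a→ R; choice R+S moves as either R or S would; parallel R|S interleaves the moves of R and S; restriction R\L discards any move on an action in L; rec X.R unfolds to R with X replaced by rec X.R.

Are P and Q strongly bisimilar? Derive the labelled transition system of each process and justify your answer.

P's transition system — 2 states:
  u0 = (a.c.b.0 | b.(a.0 + 0 | 0))\{a} → --b--▸ u1
  u1 = (a.c.b.0 | (a.0 + 0 | 0))\{a} → ∅
Q's transition system — 3 states:
  v0 = (a.c.b.0 | b.(b.0 + 0 | 0))\{a} → --b--▸ v1
  v1 = (a.c.b.0 | (b.0 + 0 | 0))\{a} → --b--▸ v2
  v2 = (a.c.b.0 | 0)\{a} → ∅
Bisimilarity quotient blocks:
  B0 = {u0, v1}
  B1 = {u1, v2}
  B2 = {v0}
u0 ∈ B0, v0 ∈ B2 → different blocks

NO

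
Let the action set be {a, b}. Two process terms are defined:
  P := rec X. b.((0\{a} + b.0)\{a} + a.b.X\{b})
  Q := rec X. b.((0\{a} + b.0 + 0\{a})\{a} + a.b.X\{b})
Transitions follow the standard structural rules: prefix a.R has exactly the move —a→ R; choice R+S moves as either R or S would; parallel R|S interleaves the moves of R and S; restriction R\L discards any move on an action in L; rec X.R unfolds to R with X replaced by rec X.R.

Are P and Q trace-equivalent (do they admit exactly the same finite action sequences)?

Reachable graph of P (5 states):
  m0 = rec X. b.((0\{a} + b.0)\{a} + a.b.X\{b}) has moves =b=> m1
  m1 = (0\{a} + b.0)\{a} + a.b.(rec X. b.((0\{a} + b.0)\{a} + a.b.X\{b}))\{b} has moves =a=> m2, =b=> m3
  m2 = b.(rec X. b.((0\{a} + b.0)\{a} + a.b.X\{b}))\{b} has moves =b=> m4
  m3 = 0\{a} has moves ·
  m4 = (rec X. b.((0\{a} + b.0)\{a} + a.b.X\{b}))\{b} has moves ·
Reachable graph of Q (5 states):
  n0 = rec X. b.((0\{a} + b.0 + 0\{a})\{a} + a.b.X\{b}) has moves =b=> n1
  n1 = (0\{a} + b.0 + 0\{a})\{a} + a.b.(rec X. b.((0\{a} + b.0 + 0\{a})\{a} + a.b.X\{b}))\{b} has moves =a=> n2, =b=> n3
  n2 = b.(rec X. b.((0\{a} + b.0 + 0\{a})\{a} + a.b.X\{b}))\{b} has moves =b=> n4
  n3 = 0\{a} has moves ·
  n4 = (rec X. b.((0\{a} + b.0 + 0\{a})\{a} + a.b.X\{b}))\{b} has moves ·
Partition-refinement fixed point:
  B0 = {m0, n0}
  B1 = {m1, n1}
  B2 = {m3, m4, n3, n4}
  B3 = {m2, n2}
m0 ∈ B0, n0 ∈ B0 → same block
Bisimilar ⇒ trace-equivalent.

traces(P) = traces(Q)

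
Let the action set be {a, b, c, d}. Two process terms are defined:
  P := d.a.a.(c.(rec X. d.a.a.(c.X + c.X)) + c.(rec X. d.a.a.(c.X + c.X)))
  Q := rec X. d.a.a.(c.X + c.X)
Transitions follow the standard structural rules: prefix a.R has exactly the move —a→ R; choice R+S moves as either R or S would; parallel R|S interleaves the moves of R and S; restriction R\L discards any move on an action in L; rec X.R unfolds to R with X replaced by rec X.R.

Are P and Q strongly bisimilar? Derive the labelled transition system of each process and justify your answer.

P ~ Q

LTS(P): 5 reachable states
  p0 = d.a.a.(c.(rec X. d.a.a.(c.X + c.X)) + c.(rec X. d.a.a.(c.X + c.X))) :: —d→ p1
  p1 = a.a.(c.(rec X. d.a.a.(c.X + c.X)) + c.(rec X. d.a.a.(c.X + c.X))) :: —a→ p2
  p2 = a.(c.(rec X. d.a.a.(c.X + c.X)) + c.(rec X. d.a.a.(c.X + c.X))) :: —a→ p3
  p3 = c.(rec X. d.a.a.(c.X + c.X)) + c.(rec X. d.a.a.(c.X + c.X)) :: —c→ p4
  p4 = rec X. d.a.a.(c.X + c.X) :: —d→ p1
LTS(Q): 4 reachable states
  q0 = rec X. d.a.a.(c.X + c.X) :: —d→ q1
  q1 = a.a.(c.(rec X. d.a.a.(c.X + c.X)) + c.(rec X. d.a.a.(c.X + c.X))) :: —a→ q2
  q2 = a.(c.(rec X. d.a.a.(c.X + c.X)) + c.(rec X. d.a.a.(c.X + c.X))) :: —a→ q3
  q3 = c.(rec X. d.a.a.(c.X + c.X)) + c.(rec X. d.a.a.(c.X + c.X)) :: —c→ q0
Coarsest stable partition (strong bisimilarity classes):
  B0 = {p0, p4, q0}
  B1 = {p1, q1}
  B2 = {p2, q2}
  B3 = {p3, q3}
p0 ∈ B0, q0 ∈ B0 → same block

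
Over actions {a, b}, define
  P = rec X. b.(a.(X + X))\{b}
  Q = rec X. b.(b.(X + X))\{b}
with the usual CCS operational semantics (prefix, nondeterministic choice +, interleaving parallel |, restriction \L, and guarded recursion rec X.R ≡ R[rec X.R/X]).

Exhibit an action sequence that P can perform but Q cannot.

ba

Reachable graph of P (3 states):
  s0 = rec X. b.(a.(X + X))\{b} ⊢ -b-> s1
  s1 = (a.((rec X. b.(a.(X + X))\{b}) + (rec X. b.(a.(X + X))\{b})))\{b} ⊢ -a-> s2
  s2 = ((rec X. b.(a.(X + X))\{b}) + (rec X. b.(a.(X + X))\{b}))\{b} ⊢ deadlocked
Reachable graph of Q (2 states):
  t0 = rec X. b.(b.(X + X))\{b} ⊢ -b-> t1
  t1 = (b.((rec X. b.(b.(X + X))\{b}) + (rec X. b.(b.(X + X))\{b})))\{b} ⊢ deadlocked
Executing ba from P (initial set {s0}):
  [1] b ⇒ {s1}
  [2] a ⇒ {s2}
  — P admits the full trace.
Executing ba from Q (initial set {t0}):
  [1] b ⇒ {t1}
  [2] a ⇒ ∅  — Q cannot continue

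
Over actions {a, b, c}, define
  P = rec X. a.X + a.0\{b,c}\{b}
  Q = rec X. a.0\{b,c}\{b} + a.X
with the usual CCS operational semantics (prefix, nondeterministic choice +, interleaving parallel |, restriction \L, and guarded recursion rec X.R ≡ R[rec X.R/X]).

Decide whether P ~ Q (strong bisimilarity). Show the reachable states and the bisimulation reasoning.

YES

LTS(P): 2 reachable states
  p0 = rec X. a.X + a.0\{b,c}\{b} :: ··a··> p0, ··a··> p1
  p1 = 0\{b,c}\{b} :: ∅
LTS(Q): 2 reachable states
  q0 = rec X. a.0\{b,c}\{b} + a.X :: ··a··> q0, ··a··> q1
  q1 = 0\{b,c}\{b} :: ∅
Partition-refinement fixed point:
  B0 = {p0, q0}
  B1 = {p1, q1}
p0 ∈ B0, q0 ∈ B0 → same block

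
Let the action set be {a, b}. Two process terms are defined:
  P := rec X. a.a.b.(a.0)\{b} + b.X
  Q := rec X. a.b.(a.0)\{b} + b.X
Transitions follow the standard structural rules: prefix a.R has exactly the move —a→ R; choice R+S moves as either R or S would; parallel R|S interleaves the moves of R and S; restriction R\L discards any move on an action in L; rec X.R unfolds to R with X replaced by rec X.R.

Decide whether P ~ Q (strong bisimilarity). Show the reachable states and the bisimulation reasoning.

NO

LTS(P): 5 reachable states
  p0 = rec X. a.a.b.(a.0)\{b} + b.X → =a=> p1, =b=> p0
  p1 = a.b.(a.0)\{b} → =a=> p2
  p2 = b.(a.0)\{b} → =b=> p3
  p3 = (a.0)\{b} → =a=> p4
  p4 = 0\{b} → ·
LTS(Q): 4 reachable states
  q0 = rec X. a.b.(a.0)\{b} + b.X → =a=> q1, =b=> q0
  q1 = b.(a.0)\{b} → =b=> q2
  q2 = (a.0)\{b} → =a=> q3
  q3 = 0\{b} → ·
Coarsest stable partition (strong bisimilarity classes):
  B0 = {p0}
  B1 = {p1}
  B2 = {p2, q1}
  B3 = {p3, q2}
  B4 = {p4, q3}
  B5 = {q0}
p0 ∈ B0, q0 ∈ B5 → different blocks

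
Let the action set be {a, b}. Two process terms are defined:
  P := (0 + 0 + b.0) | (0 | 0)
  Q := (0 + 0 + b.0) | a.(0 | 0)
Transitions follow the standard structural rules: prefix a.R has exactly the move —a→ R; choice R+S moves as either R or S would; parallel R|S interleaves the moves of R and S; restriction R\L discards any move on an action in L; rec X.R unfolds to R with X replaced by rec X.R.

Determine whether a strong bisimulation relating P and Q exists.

Reachable graph of P (2 states):
  s0 = (0 + 0 + b.0) | (0 | 0) → ··b··> s1
  s1 = 0 | (0 | 0) → deadlocked
Reachable graph of Q (4 states):
  t0 = (0 + 0 + b.0) | a.(0 | 0) → ··a··> t1, ··b··> t2
  t1 = (0 + 0 + b.0) | (0 | 0) → ··b··> t3
  t2 = 0 | a.(0 | 0) → ··a··> t3
  t3 = 0 | (0 | 0) → deadlocked
Partition-refinement fixed point:
  B0 = {s0, t1}
  B1 = {s1, t3}
  B2 = {t0}
  B3 = {t2}
s0 ∈ B0, t0 ∈ B2 → different blocks

P ≁ Q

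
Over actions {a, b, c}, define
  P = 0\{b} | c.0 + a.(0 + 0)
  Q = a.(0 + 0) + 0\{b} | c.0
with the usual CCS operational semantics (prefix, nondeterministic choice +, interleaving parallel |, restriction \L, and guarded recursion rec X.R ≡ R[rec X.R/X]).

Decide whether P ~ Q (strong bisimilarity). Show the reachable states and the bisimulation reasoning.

Reachable graph of P (3 states):
  m0 = 0\{b} | c.0 + a.(0 + 0) has moves =a=> m1, =c=> m2
  m1 = 0 + 0 has moves (no moves)
  m2 = 0\{b} | 0 has moves (no moves)
Reachable graph of Q (3 states):
  n0 = a.(0 + 0) + 0\{b} | c.0 has moves =a=> n1, =c=> n2
  n1 = 0 + 0 has moves (no moves)
  n2 = 0\{b} | 0 has moves (no moves)
Coarsest stable partition (strong bisimilarity classes):
  B0 = {m0, n0}
  B1 = {m1, m2, n1, n2}
m0 ∈ B0, n0 ∈ B0 → same block

bisimilar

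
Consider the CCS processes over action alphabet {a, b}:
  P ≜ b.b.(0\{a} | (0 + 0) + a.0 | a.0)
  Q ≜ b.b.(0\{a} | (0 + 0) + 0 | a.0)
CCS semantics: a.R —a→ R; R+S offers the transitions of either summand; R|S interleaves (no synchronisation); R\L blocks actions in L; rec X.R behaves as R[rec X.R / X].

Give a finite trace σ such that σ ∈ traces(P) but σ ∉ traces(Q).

Reachable graph of P (6 states):
  u0 = b.b.(0\{a} | (0 + 0) + a.0 | a.0) → --b--▸ u1
  u1 = b.(0\{a} | (0 + 0) + a.0 | a.0) → --b--▸ u2
  u2 = 0\{a} | (0 + 0) + a.0 | a.0 → --a--▸ u3, --a--▸ u4
  u3 = 0 | a.0 → --a--▸ u5
  u4 = a.0 | 0 → --a--▸ u5
  u5 = 0 | 0 → ∅
Reachable graph of Q (4 states):
  v0 = b.b.(0\{a} | (0 + 0) + 0 | a.0) → --b--▸ v1
  v1 = b.(0\{a} | (0 + 0) + 0 | a.0) → --b--▸ v2
  v2 = 0\{a} | (0 + 0) + 0 | a.0 → --a--▸ v3
  v3 = 0 | 0 → ∅
Executing bbaa from P (initial set {u0}):
  step 1 (b): {u1}
  step 2 (b): {u2}
  step 3 (a): {u3, u4}
  step 4 (a): {u5}
  ✓ P
Executing bbaa from Q (initial set {v0}):
  step 1 (b): {v1}
  step 2 (b): {v2}
  step 3 (a): {v3}
  step 4 (a): ∅ (Q stuck)

bbaa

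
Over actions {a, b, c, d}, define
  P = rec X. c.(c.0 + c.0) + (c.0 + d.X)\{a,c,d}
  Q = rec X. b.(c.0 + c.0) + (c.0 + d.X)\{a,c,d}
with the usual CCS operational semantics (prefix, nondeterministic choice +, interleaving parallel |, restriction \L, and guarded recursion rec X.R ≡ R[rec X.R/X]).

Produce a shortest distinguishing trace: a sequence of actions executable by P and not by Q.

c

Reachable graph of P (3 states):
  m0 = rec X. c.(c.0 + c.0) + (c.0 + d.X)\{a,c,d} ⊢ =c=> m1
  m1 = c.0 + c.0 ⊢ =c=> m2
  m2 = 0 ⊢ (no moves)
Reachable graph of Q (3 states):
  n0 = rec X. b.(c.0 + c.0) + (c.0 + d.X)\{a,c,d} ⊢ =b=> n1
  n1 = c.0 + c.0 ⊢ =c=> n2
  n2 = 0 ⊢ (no moves)
Run σ = ⟨c⟩ on P: start {m0}
  after c @ step 1: {m1}
  P completes σ.
Run σ = ⟨c⟩ on Q: start {n0}
  after c @ step 1: no successor for Q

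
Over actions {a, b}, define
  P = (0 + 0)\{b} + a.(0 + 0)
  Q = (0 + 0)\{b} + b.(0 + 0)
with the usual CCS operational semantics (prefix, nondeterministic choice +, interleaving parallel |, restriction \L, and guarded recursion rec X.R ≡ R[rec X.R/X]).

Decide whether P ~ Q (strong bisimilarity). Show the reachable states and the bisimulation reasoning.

not bisimilar

Reachable graph of P (2 states):
  s0 = (0 + 0)\{b} + a.(0 + 0) | —a→ s1
  s1 = 0 + 0 | deadlocked
Reachable graph of Q (2 states):
  t0 = (0 + 0)\{b} + b.(0 + 0) | —b→ t1
  t1 = 0 + 0 | deadlocked
Bisimilarity quotient blocks:
  B0 = {s0}
  B1 = {s1, t1}
  B2 = {t0}
s0 ∈ B0, t0 ∈ B2 → different blocks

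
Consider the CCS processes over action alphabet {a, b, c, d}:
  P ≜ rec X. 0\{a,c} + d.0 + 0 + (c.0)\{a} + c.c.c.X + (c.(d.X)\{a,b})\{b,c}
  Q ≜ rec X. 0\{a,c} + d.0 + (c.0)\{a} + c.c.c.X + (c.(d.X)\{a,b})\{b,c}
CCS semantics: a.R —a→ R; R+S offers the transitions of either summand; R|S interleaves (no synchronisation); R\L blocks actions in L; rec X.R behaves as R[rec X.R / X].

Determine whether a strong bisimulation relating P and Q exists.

Reachable graph of P (5 states):
  s0 = rec X. 0\{a,c} + d.0 + 0 + (c.0)\{a} + c.c.c.X + (c.(d.X)\{a,b})\{b,c} → =c=> s1, =c=> s2, =d=> s3
  s1 = 0\{a} → stopped
  s2 = c.c.(rec X. 0\{a,c} + d.0 + 0 + (c.0)\{a} + c.c.c.X + (c.(d.X)\{a,b})\{b,c}) → =c=> s4
  s3 = 0 → stopped
  s4 = c.(rec X. 0\{a,c} + d.0 + 0 + (c.0)\{a} + c.c.c.X + (c.(d.X)\{a,b})\{b,c}) → =c=> s0
Reachable graph of Q (5 states):
  t0 = rec X. 0\{a,c} + d.0 + (c.0)\{a} + c.c.c.X + (c.(d.X)\{a,b})\{b,c} → =c=> t1, =c=> t2, =d=> t3
  t1 = 0\{a} → stopped
  t2 = c.c.(rec X. 0\{a,c} + d.0 + (c.0)\{a} + c.c.c.X + (c.(d.X)\{a,b})\{b,c}) → =c=> t4
  t3 = 0 → stopped
  t4 = c.(rec X. 0\{a,c} + d.0 + (c.0)\{a} + c.c.c.X + (c.(d.X)\{a,b})\{b,c}) → =c=> t0
Bisimilarity quotient blocks:
  B0 = {s0, t0}
  B1 = {s1, s3, t1, t3}
  B2 = {s2, t2}
  B3 = {s4, t4}
s0 ∈ B0, t0 ∈ B0 → same block

YES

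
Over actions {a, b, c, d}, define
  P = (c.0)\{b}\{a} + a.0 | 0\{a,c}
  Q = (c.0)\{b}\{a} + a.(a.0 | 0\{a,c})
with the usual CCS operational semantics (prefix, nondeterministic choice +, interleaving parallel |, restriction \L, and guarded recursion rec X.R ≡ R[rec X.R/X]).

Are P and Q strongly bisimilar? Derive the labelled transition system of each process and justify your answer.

LTS(P): 3 reachable states
  m0 = (c.0)\{b}\{a} + a.0 | 0\{a,c} has moves -a-> m1, -c-> m2
  m1 = 0 | 0\{a,c} has moves (no moves)
  m2 = 0\{b}\{a} has moves (no moves)
LTS(Q): 4 reachable states
  n0 = (c.0)\{b}\{a} + a.(a.0 | 0\{a,c}) has moves -a-> n1, -c-> n2
  n1 = a.0 | 0\{a,c} has moves -a-> n3
  n2 = 0\{b}\{a} has moves (no moves)
  n3 = 0 | 0\{a,c} has moves (no moves)
Coarsest stable partition (strong bisimilarity classes):
  B0 = {m0}
  B1 = {m1, m2, n2, n3}
  B2 = {n0}
  B3 = {n1}
m0 ∈ B0, n0 ∈ B2 → different blocks

not bisimilar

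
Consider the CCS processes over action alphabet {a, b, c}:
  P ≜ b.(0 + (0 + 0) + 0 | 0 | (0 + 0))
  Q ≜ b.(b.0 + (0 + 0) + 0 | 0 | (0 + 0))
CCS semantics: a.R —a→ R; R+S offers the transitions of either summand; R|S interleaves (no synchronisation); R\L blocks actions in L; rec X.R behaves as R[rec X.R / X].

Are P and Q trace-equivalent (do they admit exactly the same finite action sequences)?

trace-distinct — witness ⟨bb⟩

Reachable graph of P (2 states):
  s0 = b.(0 + (0 + 0) + 0 | 0 | (0 + 0)) → ··b··> s1
  s1 = 0 + (0 + 0) + 0 | 0 | (0 + 0) → stopped
Reachable graph of Q (3 states):
  t0 = b.(b.0 + (0 + 0) + 0 | 0 | (0 + 0)) → ··b··> t1
  t1 = b.0 + (0 + 0) + 0 | 0 | (0 + 0) → ··b··> t2
  t2 = 0 → stopped
Trace ⟨bb⟩ through Q, begin at {t0}:
  after b @ step 1: {t1}
  after b @ step 2: {t2}
  ✓ Q
Trace ⟨bb⟩ through P, begin at {s0}:
  after b @ step 1: {s1}
  after b @ step 2: ∅ (P stuck)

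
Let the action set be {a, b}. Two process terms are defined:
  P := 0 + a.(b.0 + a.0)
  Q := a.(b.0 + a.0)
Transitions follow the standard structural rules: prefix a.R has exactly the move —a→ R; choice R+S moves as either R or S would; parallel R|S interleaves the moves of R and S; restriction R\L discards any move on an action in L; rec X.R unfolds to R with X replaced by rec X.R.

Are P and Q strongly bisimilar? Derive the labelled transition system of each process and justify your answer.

P ~ Q

Reachable graph of P (3 states):
  s0 = 0 + a.(b.0 + a.0) has moves ··a··> s1
  s1 = b.0 + a.0 has moves ··a··> s2, ··b··> s2
  s2 = 0 has moves stopped
Reachable graph of Q (3 states):
  t0 = a.(b.0 + a.0) has moves ··a··> t1
  t1 = b.0 + a.0 has moves ··a··> t2, ··b··> t2
  t2 = 0 has moves stopped
Partition-refinement fixed point:
  B0 = {s0, t0}
  B1 = {s1, t1}
  B2 = {s2, t2}
s0 ∈ B0, t0 ∈ B0 → same block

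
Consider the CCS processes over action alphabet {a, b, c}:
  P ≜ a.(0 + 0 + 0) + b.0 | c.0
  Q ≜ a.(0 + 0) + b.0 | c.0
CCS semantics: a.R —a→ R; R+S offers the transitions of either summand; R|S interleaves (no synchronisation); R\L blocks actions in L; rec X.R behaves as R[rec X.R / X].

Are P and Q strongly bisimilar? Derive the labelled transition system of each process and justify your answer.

YES

Reachable graph of P (5 states):
  m0 = a.(0 + 0 + 0) + b.0 | c.0 | --a--▸ m1, --b--▸ m2, --c--▸ m3
  m1 = 0 + 0 + 0 | (no moves)
  m2 = 0 | c.0 | --c--▸ m4
  m3 = b.0 | 0 | --b--▸ m4
  m4 = 0 | 0 | (no moves)
Reachable graph of Q (5 states):
  n0 = a.(0 + 0) + b.0 | c.0 | --a--▸ n1, --b--▸ n2, --c--▸ n3
  n1 = 0 + 0 | (no moves)
  n2 = 0 | c.0 | --c--▸ n4
  n3 = b.0 | 0 | --b--▸ n4
  n4 = 0 | 0 | (no moves)
Bisimilarity quotient blocks:
  B0 = {m0, n0}
  B1 = {m1, m4, n1, n4}
  B2 = {m2, n2}
  B3 = {m3, n3}
m0 ∈ B0, n0 ∈ B0 → same block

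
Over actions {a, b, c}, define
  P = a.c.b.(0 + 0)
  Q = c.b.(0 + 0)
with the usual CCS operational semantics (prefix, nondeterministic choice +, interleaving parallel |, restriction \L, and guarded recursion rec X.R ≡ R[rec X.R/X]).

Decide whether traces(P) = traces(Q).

P's transition system — 4 states:
  m0 = a.c.b.(0 + 0) :: =a=> m1
  m1 = c.b.(0 + 0) :: =c=> m2
  m2 = b.(0 + 0) :: =b=> m3
  m3 = 0 + 0 :: deadlocked
Q's transition system — 3 states:
  n0 = c.b.(0 + 0) :: =c=> n1
  n1 = b.(0 + 0) :: =b=> n2
  n2 = 0 + 0 :: deadlocked
Run σ = ⟨a⟩ on P: start {m0}
  step 1 (a): {m1}
  P completes σ.
Run σ = ⟨a⟩ on Q: start {n0}
  step 1 (a): ∅ (Q stuck)

trace-distinct — witness ⟨a⟩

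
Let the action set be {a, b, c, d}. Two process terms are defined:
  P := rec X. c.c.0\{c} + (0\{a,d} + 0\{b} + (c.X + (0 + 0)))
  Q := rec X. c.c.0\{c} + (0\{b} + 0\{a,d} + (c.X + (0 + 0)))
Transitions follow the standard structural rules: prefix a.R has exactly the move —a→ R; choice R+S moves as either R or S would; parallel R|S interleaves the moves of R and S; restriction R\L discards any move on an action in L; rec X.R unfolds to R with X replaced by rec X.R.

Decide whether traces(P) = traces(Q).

YES

P's transition system — 3 states:
  u0 = rec X. c.c.0\{c} + (0\{a,d} + 0\{b} + (c.X + (0 + 0))) ⊢ -c-> u0, -c-> u1
  u1 = c.0\{c} ⊢ -c-> u2
  u2 = 0\{c} ⊢ stopped
Q's transition system — 3 states:
  v0 = rec X. c.c.0\{c} + (0\{b} + 0\{a,d} + (c.X + (0 + 0))) ⊢ -c-> v0, -c-> v1
  v1 = c.0\{c} ⊢ -c-> v2
  v2 = 0\{c} ⊢ stopped
Coarsest stable partition (strong bisimilarity classes):
  B0 = {u0, v0}
  B1 = {u1, v1}
  B2 = {u2, v2}
u0 ∈ B0, v0 ∈ B0 → same block
Bisimilar ⇒ trace-equivalent.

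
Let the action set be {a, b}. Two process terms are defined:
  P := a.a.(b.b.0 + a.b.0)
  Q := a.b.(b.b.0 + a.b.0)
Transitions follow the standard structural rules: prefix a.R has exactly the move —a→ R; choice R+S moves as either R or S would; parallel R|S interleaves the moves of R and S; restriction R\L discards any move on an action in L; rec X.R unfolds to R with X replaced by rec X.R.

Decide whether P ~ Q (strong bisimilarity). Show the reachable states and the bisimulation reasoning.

not bisimilar

Reachable graph of P (5 states):
  m0 = a.a.(b.b.0 + a.b.0) ⊢ ··a··> m1
  m1 = a.(b.b.0 + a.b.0) ⊢ ··a··> m2
  m2 = b.b.0 + a.b.0 ⊢ ··a··> m3, ··b··> m3
  m3 = b.0 ⊢ ··b··> m4
  m4 = 0 ⊢ stopped
Reachable graph of Q (5 states):
  n0 = a.b.(b.b.0 + a.b.0) ⊢ ··a··> n1
  n1 = b.(b.b.0 + a.b.0) ⊢ ··b··> n2
  n2 = b.b.0 + a.b.0 ⊢ ··a··> n3, ··b··> n3
  n3 = b.0 ⊢ ··b··> n4
  n4 = 0 ⊢ stopped
Partition-refinement fixed point:
  B0 = {m0}
  B1 = {m1}
  B2 = {m2, n2}
  B3 = {m3, n3}
  B4 = {m4, n4}
  B5 = {n0}
  B6 = {n1}
m0 ∈ B0, n0 ∈ B5 → different blocks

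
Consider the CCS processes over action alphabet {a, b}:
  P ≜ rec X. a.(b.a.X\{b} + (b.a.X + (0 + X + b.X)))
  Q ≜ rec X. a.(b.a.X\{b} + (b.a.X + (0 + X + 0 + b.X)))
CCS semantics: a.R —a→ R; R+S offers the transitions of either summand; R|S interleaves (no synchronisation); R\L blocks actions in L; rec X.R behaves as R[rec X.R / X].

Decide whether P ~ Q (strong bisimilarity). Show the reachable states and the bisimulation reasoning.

Reachable graph of P (6 states):
  u0 = rec X. a.(b.a.X\{b} + (b.a.X + (0 + X + b.X))) → --a--▸ u1
  u1 = b.a.(rec X. a.(b.a.X\{b} + (b.a.X + (0 + X + b.X))))\{b} + (b.a.(rec X. a.(b.a.X\{b} + (b.a.X + (0 + X + b.X)))) + (0 + (rec X. a.(b.a.X\{b} + (b.a.X + (0 + X + b.X)))) + b.(rec X. a.(b.a.X\{b} + (b.a.X + (0 + X + b.X)))))) → --a--▸ u1, --b--▸ u0, --b--▸ u2, --b--▸ u3
  u2 = a.(rec X. a.(b.a.X\{b} + (b.a.X + (0 + X + b.X)))) → --a--▸ u0
  u3 = a.(rec X. a.(b.a.X\{b} + (b.a.X + (0 + X + b.X))))\{b} → --a--▸ u4
  u4 = (rec X. a.(b.a.X\{b} + (b.a.X + (0 + X + b.X))))\{b} → --a--▸ u5
  u5 = (b.a.(rec X. a.(b.a.X\{b} + (b.a.X + (0 + X + b.X))))\{b} + (b.a.(rec X. a.(b.a.X\{b} + (b.a.X + (0 + X + b.X)))) + (0 + (rec X. a.(b.a.X\{b} + (b.a.X + (0 + X + b.X)))) + b.(rec X. a.(b.a.X\{b} + (b.a.X + (0 + X + b.X)))))))\{b} → --a--▸ u5
Reachable graph of Q (6 states):
  v0 = rec X. a.(b.a.X\{b} + (b.a.X + (0 + X + 0 + b.X))) → --a--▸ v1
  v1 = b.a.(rec X. a.(b.a.X\{b} + (b.a.X + (0 + X + 0 + b.X))))\{b} + (b.a.(rec X. a.(b.a.X\{b} + (b.a.X + (0 + X + 0 + b.X)))) + (0 + (rec X. a.(b.a.X\{b} + (b.a.X + (0 + X + 0 + b.X)))) + 0 + b.(rec X. a.(b.a.X\{b} + (b.a.X + (0 + X + 0 + b.X)))))) → --a--▸ v1, --b--▸ v0, --b--▸ v2, --b--▸ v3
  v2 = a.(rec X. a.(b.a.X\{b} + (b.a.X + (0 + X + 0 + b.X)))) → --a--▸ v0
  v3 = a.(rec X. a.(b.a.X\{b} + (b.a.X + (0 + X + 0 + b.X))))\{b} → --a--▸ v4
  v4 = (rec X. a.(b.a.X\{b} + (b.a.X + (0 + X + 0 + b.X))))\{b} → --a--▸ v5
  v5 = (b.a.(rec X. a.(b.a.X\{b} + (b.a.X + (0 + X + 0 + b.X))))\{b} + (b.a.(rec X. a.(b.a.X\{b} + (b.a.X + (0 + X + 0 + b.X)))) + (0 + (rec X. a.(b.a.X\{b} + (b.a.X + (0 + X + 0 + b.X)))) + 0 + b.(rec X. a.(b.a.X\{b} + (b.a.X + (0 + X + 0 + b.X)))))))\{b} → --a--▸ v5
Coarsest stable partition (strong bisimilarity classes):
  B0 = {u0, v0}
  B1 = {u1, v1}
  B2 = {u2, v2}
  B3 = {u3, u4, u5, v3, v4, v5}
u0 ∈ B0, v0 ∈ B0 → same block

YES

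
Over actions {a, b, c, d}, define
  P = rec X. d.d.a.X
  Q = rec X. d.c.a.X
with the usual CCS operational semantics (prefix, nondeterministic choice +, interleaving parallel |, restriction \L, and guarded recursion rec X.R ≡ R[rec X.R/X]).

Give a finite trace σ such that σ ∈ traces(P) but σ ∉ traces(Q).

Reachable graph of P (3 states):
  m0 = rec X. d.d.a.X | —d→ m1
  m1 = d.a.(rec X. d.d.a.X) | —d→ m2
  m2 = a.(rec X. d.d.a.X) | —a→ m0
Reachable graph of Q (3 states):
  n0 = rec X. d.c.a.X | —d→ n1
  n1 = c.a.(rec X. d.c.a.X) | —c→ n2
  n2 = a.(rec X. d.c.a.X) | —a→ n0
Executing dd from P (initial set {m0}):
  [1] d ⇒ {m1}
  [2] d ⇒ {m2}
  — P admits the full trace.
Executing dd from Q (initial set {n0}):
  [1] d ⇒ {n1}
  [2] d ⇒ no successor for Q

dd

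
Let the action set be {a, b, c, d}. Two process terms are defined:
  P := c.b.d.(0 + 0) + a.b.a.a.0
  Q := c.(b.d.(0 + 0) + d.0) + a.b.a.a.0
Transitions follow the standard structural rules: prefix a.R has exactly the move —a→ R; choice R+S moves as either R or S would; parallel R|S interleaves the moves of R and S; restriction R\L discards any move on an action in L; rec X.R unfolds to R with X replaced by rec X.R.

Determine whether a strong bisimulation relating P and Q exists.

P's transition system — 8 states:
  u0 = c.b.d.(0 + 0) + a.b.a.a.0 :: =a=> u1, =c=> u2
  u1 = b.a.a.0 :: =b=> u3
  u2 = b.d.(0 + 0) :: =b=> u4
  u3 = a.a.0 :: =a=> u5
  u4 = d.(0 + 0) :: =d=> u6
  u5 = a.0 :: =a=> u7
  u6 = 0 + 0 :: stopped
  u7 = 0 :: stopped
Q's transition system — 8 states:
  v0 = c.(b.d.(0 + 0) + d.0) + a.b.a.a.0 :: =a=> v1, =c=> v2
  v1 = b.a.a.0 :: =b=> v3
  v2 = b.d.(0 + 0) + d.0 :: =b=> v4, =d=> v5
  v3 = a.a.0 :: =a=> v6
  v4 = d.(0 + 0) :: =d=> v7
  v5 = 0 :: stopped
  v6 = a.0 :: =a=> v5
  v7 = 0 + 0 :: stopped
Partition-refinement fixed point:
  B0 = {u0}
  B1 = {u2}
  B2 = {u4, v4}
  B3 = {u6, u7, v5, v7}
  B4 = {u1, v1}
  B5 = {u3, v3}
  B6 = {u5, v6}
  B7 = {v0}
  B8 = {v2}
u0 ∈ B0, v0 ∈ B7 → different blocks

P ≁ Q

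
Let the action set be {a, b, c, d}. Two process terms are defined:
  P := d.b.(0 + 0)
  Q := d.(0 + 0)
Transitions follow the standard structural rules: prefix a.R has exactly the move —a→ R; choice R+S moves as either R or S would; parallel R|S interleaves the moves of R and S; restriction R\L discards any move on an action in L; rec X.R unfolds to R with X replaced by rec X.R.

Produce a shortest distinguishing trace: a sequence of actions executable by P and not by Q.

db

P's transition system — 3 states:
  p0 = d.b.(0 + 0) :: =d=> p1
  p1 = b.(0 + 0) :: =b=> p2
  p2 = 0 + 0 :: ·
Q's transition system — 2 states:
  q0 = d.(0 + 0) :: =d=> q1
  q1 = 0 + 0 :: ·
Executing db from P (initial set {p0}):
  [1] d ⇒ {p1}
  [2] b ⇒ {p2}
  P completes σ.
Executing db from Q (initial set {q0}):
  [1] d ⇒ {q1}
  [2] b ⇒ no successor for Q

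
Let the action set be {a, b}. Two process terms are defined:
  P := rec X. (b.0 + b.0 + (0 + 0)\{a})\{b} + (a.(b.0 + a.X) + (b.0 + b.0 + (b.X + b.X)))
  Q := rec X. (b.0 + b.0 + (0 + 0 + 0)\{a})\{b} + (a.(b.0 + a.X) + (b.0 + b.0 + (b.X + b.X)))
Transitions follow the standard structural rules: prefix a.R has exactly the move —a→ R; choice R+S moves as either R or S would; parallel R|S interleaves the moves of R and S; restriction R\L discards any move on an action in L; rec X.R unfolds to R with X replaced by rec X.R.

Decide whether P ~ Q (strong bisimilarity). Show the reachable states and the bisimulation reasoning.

P's transition system — 3 states:
  p0 = rec X. (b.0 + b.0 + (0 + 0)\{a})\{b} + (a.(b.0 + a.X) + (b.0 + b.0 + (b.X + b.X))) :: --a--▸ p1, --b--▸ p0, --b--▸ p2
  p1 = b.0 + a.(rec X. (b.0 + b.0 + (0 + 0)\{a})\{b} + (a.(b.0 + a.X) + (b.0 + b.0 + (b.X + b.X)))) :: --a--▸ p0, --b--▸ p2
  p2 = 0 :: ∅
Q's transition system — 3 states:
  q0 = rec X. (b.0 + b.0 + (0 + 0 + 0)\{a})\{b} + (a.(b.0 + a.X) + (b.0 + b.0 + (b.X + b.X))) :: --a--▸ q1, --b--▸ q0, --b--▸ q2
  q1 = b.0 + a.(rec X. (b.0 + b.0 + (0 + 0 + 0)\{a})\{b} + (a.(b.0 + a.X) + (b.0 + b.0 + (b.X + b.X)))) :: --a--▸ q0, --b--▸ q2
  q2 = 0 :: ∅
Bisimilarity quotient blocks:
  B0 = {p0, q0}
  B1 = {p2, q2}
  B2 = {p1, q1}
p0 ∈ B0, q0 ∈ B0 → same block

P ~ Q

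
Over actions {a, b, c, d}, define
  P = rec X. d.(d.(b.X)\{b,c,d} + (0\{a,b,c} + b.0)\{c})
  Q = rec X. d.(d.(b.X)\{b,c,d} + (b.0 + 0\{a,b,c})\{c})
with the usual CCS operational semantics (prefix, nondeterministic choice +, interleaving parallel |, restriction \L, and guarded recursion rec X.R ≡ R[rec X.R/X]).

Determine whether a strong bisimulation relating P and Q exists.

P's transition system — 4 states:
  m0 = rec X. d.(d.(b.X)\{b,c,d} + (0\{a,b,c} + b.0)\{c}) ⊢ -d-> m1
  m1 = d.(b.(rec X. d.(d.(b.X)\{b,c,d} + (0\{a,b,c} + b.0)\{c})))\{b,c,d} + (0\{a,b,c} + b.0)\{c} ⊢ -b-> m2, -d-> m3
  m2 = 0\{c} ⊢ ∅
  m3 = (b.(rec X. d.(d.(b.X)\{b,c,d} + (0\{a,b,c} + b.0)\{c})))\{b,c,d} ⊢ ∅
Q's transition system — 4 states:
  n0 = rec X. d.(d.(b.X)\{b,c,d} + (b.0 + 0\{a,b,c})\{c}) ⊢ -d-> n1
  n1 = d.(b.(rec X. d.(d.(b.X)\{b,c,d} + (b.0 + 0\{a,b,c})\{c})))\{b,c,d} + (b.0 + 0\{a,b,c})\{c} ⊢ -b-> n2, -d-> n3
  n2 = 0\{c} ⊢ ∅
  n3 = (b.(rec X. d.(d.(b.X)\{b,c,d} + (b.0 + 0\{a,b,c})\{c})))\{b,c,d} ⊢ ∅
Partition-refinement fixed point:
  B0 = {m0, n0}
  B1 = {m1, n1}
  B2 = {m2, m3, n2, n3}
m0 ∈ B0, n0 ∈ B0 → same block

YES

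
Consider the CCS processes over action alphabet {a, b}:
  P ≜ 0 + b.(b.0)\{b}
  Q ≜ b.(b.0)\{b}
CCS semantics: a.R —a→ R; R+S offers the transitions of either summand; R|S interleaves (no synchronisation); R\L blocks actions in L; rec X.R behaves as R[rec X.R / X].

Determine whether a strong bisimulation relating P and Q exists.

bisimilar

P's transition system — 2 states:
  s0 = 0 + b.(b.0)\{b} :: -b-> s1
  s1 = (b.0)\{b} :: ∅
Q's transition system — 2 states:
  t0 = b.(b.0)\{b} :: -b-> t1
  t1 = (b.0)\{b} :: ∅
Bisimilarity quotient blocks:
  B0 = {s0, t0}
  B1 = {s1, t1}
s0 ∈ B0, t0 ∈ B0 → same block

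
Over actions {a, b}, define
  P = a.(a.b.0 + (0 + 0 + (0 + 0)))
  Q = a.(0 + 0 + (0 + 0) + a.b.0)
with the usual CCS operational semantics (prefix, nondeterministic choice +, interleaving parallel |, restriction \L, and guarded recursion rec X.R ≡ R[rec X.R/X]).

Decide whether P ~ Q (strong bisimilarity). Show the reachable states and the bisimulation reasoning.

Reachable graph of P (4 states):
  m0 = a.(a.b.0 + (0 + 0 + (0 + 0))) → ··a··> m1
  m1 = a.b.0 + (0 + 0 + (0 + 0)) → ··a··> m2
  m2 = b.0 → ··b··> m3
  m3 = 0 → ∅
Reachable graph of Q (4 states):
  n0 = a.(0 + 0 + (0 + 0) + a.b.0) → ··a··> n1
  n1 = 0 + 0 + (0 + 0) + a.b.0 → ··a··> n2
  n2 = b.0 → ··b··> n3
  n3 = 0 → ∅
Coarsest stable partition (strong bisimilarity classes):
  B0 = {m0, n0}
  B1 = {m1, n1}
  B2 = {m2, n2}
  B3 = {m3, n3}
m0 ∈ B0, n0 ∈ B0 → same block

bisimilar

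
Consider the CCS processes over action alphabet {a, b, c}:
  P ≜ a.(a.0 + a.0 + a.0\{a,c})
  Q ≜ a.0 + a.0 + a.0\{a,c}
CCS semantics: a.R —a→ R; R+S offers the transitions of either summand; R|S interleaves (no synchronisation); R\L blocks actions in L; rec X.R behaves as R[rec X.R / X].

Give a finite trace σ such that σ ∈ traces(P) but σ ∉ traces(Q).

aa

P's transition system — 4 states:
  m0 = a.(a.0 + a.0 + a.0\{a,c}) :: —a→ m1
  m1 = a.0 + a.0 + a.0\{a,c} :: —a→ m2, —a→ m3
  m2 = 0 :: (no moves)
  m3 = 0\{a,c} :: (no moves)
Q's transition system — 3 states:
  n0 = a.0 + a.0 + a.0\{a,c} :: —a→ n1, —a→ n2
  n1 = 0 :: (no moves)
  n2 = 0\{a,c} :: (no moves)
Trace ⟨aa⟩ through P, begin at {m0}:
  [1] a ⇒ {m1}
  [2] a ⇒ {m2, m3}
  — P admits the full trace.
Trace ⟨aa⟩ through Q, begin at {n0}:
  [1] a ⇒ {n1, n2}
  [2] a ⇒ no successor for Q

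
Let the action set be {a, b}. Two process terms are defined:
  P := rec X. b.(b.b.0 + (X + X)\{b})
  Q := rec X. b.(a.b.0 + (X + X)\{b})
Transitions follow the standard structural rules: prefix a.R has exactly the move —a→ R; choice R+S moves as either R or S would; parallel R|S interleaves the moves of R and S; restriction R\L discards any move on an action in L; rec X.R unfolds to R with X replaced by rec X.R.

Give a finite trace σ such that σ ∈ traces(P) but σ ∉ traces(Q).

bb

P's transition system — 4 states:
  m0 = rec X. b.(b.b.0 + (X + X)\{b}) → ··b··> m1
  m1 = b.b.0 + ((rec X. b.(b.b.0 + (X + X)\{b})) + (rec X. b.(b.b.0 + (X + X)\{b})))\{b} → ··b··> m2
  m2 = b.0 → ··b··> m3
  m3 = 0 → stopped
Q's transition system — 4 states:
  n0 = rec X. b.(a.b.0 + (X + X)\{b}) → ··b··> n1
  n1 = a.b.0 + ((rec X. b.(a.b.0 + (X + X)\{b})) + (rec X. b.(a.b.0 + (X + X)\{b})))\{b} → ··a··> n2
  n2 = b.0 → ··b··> n3
  n3 = 0 → stopped
Trace ⟨bb⟩ through P, begin at {m0}:
  [1] b ⇒ {m1}
  [2] b ⇒ {m2}
  ✓ P
Trace ⟨bb⟩ through Q, begin at {n0}:
  [1] b ⇒ {n1}
  [2] b ⇒ no successor for Q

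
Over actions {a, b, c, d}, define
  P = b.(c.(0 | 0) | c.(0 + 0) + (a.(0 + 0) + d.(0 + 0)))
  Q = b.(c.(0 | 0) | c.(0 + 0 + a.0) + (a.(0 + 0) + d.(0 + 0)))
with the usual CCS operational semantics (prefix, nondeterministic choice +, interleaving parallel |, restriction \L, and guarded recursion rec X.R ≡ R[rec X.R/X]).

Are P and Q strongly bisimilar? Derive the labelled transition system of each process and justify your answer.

P ≁ Q

LTS(P): 6 reachable states
  u0 = b.(c.(0 | 0) | c.(0 + 0) + (a.(0 + 0) + d.(0 + 0))) has moves =b=> u1
  u1 = c.(0 | 0) | c.(0 + 0) + (a.(0 + 0) + d.(0 + 0)) has moves =a=> u2, =c=> u3, =c=> u4, =d=> u2
  u2 = 0 + 0 has moves ∅
  u3 = 0 | 0 | c.(0 + 0) has moves =c=> u5
  u4 = c.(0 | 0) | (0 + 0) has moves =c=> u5
  u5 = 0 | 0 | (0 + 0) has moves ∅
LTS(Q): 8 reachable states
  v0 = b.(c.(0 | 0) | c.(0 + 0 + a.0) + (a.(0 + 0) + d.(0 + 0))) has moves =b=> v1
  v1 = c.(0 | 0) | c.(0 + 0 + a.0) + (a.(0 + 0) + d.(0 + 0)) has moves =a=> v2, =c=> v3, =c=> v4, =d=> v2
  v2 = 0 + 0 has moves ∅
  v3 = 0 | 0 | c.(0 + 0 + a.0) has moves =c=> v5
  v4 = c.(0 | 0) | (0 + 0 + a.0) has moves =a=> v6, =c=> v5
  v5 = 0 | 0 | (0 + 0 + a.0) has moves =a=> v7
  v6 = c.(0 | 0) | 0 has moves =c=> v7
  v7 = 0 | 0 | 0 has moves ∅
Coarsest stable partition (strong bisimilarity classes):
  B0 = {u0}
  B1 = {u1}
  B2 = {u2, u5, v2, v7}
  B3 = {u3, u4, v6}
  B4 = {v0}
  B5 = {v1}
  B6 = {v3}
  B7 = {v5}
  B8 = {v4}
u0 ∈ B0, v0 ∈ B4 → different blocks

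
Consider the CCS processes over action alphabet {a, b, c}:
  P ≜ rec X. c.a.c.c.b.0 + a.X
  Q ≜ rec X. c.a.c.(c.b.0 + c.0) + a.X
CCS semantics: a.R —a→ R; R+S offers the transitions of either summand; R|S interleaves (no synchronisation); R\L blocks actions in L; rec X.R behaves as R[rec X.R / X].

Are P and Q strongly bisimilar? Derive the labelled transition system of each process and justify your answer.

not bisimilar

P's transition system — 6 states:
  p0 = rec X. c.a.c.c.b.0 + a.X | =a=> p0, =c=> p1
  p1 = a.c.c.b.0 | =a=> p2
  p2 = c.c.b.0 | =c=> p3
  p3 = c.b.0 | =c=> p4
  p4 = b.0 | =b=> p5
  p5 = 0 | deadlocked
Q's transition system — 6 states:
  q0 = rec X. c.a.c.(c.b.0 + c.0) + a.X | =a=> q0, =c=> q1
  q1 = a.c.(c.b.0 + c.0) | =a=> q2
  q2 = c.(c.b.0 + c.0) | =c=> q3
  q3 = c.b.0 + c.0 | =c=> q4, =c=> q5
  q4 = 0 | deadlocked
  q5 = b.0 | =b=> q4
Partition-refinement fixed point:
  B0 = {p0}
  B1 = {p1}
  B2 = {p2}
  B3 = {p3}
  B4 = {p4, q5}
  B5 = {p5, q4}
  B6 = {q0}
  B7 = {q1}
  B8 = {q2}
  B9 = {q3}
p0 ∈ B0, q0 ∈ B6 → different blocks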